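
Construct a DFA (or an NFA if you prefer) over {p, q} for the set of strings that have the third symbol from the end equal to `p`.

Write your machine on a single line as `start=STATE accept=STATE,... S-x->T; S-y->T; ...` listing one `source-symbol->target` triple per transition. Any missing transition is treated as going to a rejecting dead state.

A DFA must remember the last 3 symbols (since which symbol is third-to-last isn't known until the input ends). Use one state per possible window of the last ≤3 symbols; accept from those whose window starts with `p`.
       p  q 
>  A   B  C 
   B   D  E 
   C   F  G 
   D   H  I 
   E   J  K 
   F   L  M 
   G   N  O 
 * H   H  I 
 * I   J  K 
 * J   L  M 
 * K   N  O 
   L   H  I 
   M   J  K 
   N   L  M 
   O   N  O 
(> = start, * = accepting)

start=A; accept=H,I,J,K; A-p->B; A-q->C; B-p->D; B-q->E; C-p->F; C-q->G; D-p->H; D-q->I; E-p->J; E-q->K; F-p->L; F-q->M; G-p->N; G-q->O; H-p->H; H-q->I; I-p->J; I-q->K; J-p->L; J-q->M; K-p->N; K-q->O; L-p->H; L-q->I; M-p->J; M-q->K; N-p->L; N-q->M; O-p->N; O-q->O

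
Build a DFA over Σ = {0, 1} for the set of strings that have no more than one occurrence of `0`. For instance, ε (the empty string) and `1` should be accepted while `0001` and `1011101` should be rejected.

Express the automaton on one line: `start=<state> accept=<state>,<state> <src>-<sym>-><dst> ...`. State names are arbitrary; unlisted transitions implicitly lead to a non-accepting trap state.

Only the number of `0`s matters, and only up to 2. Make a chain s0 → s1 → s2 advanced by each `0` (with s2 absorbing); every other symbol self-loops. The accepting set is {s0, s1}.
3 states suffice.
        0   1  
>* s0   s1  s0 
 * s1   s2  s1 
   s2   s2  s2 
(> = start, * = accepting)

start=s0 accept=s0,s1 s0-0->s1 s0-1->s0 s1-0->s2 s1-1->s1 s2-0->s2 s2-1->s2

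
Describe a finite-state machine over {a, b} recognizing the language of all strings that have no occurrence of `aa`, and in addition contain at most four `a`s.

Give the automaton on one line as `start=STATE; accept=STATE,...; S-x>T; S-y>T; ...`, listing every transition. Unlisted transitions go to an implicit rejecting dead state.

start=s0; accept=s0,s1,s3,s4,s5,s6,s7,s8; s0-a>s1; s0-b>s0; s1-a>s2; s1-b>s3; s2-a>s2; s2-b>s2; s3-a>s4; s3-b>s3; s4-a>s2; s4-b>s5; s5-a>s6; s5-b>s5; s6-a>s2; s6-b>s7; s7-a>s8; s7-b>s7; s8-a>s2; s8-b>s8

Build one automaton per condition and run them in lockstep. One (3 states) tracks partial matches of the forbidden pattern `aa`; the other (6 states) tracks the count of `a`s, saturating at 5. Each combined state is a pair, one component from each; accept when both components accept. After merging equivalent states the machine shrinks.
9 states suffice.
        a   b  
>* s0   s1  s0 
 * s1   s2  s3 
   s2   s2  s2 
 * s3   s4  s3 
 * s4   s2  s5 
 * s5   s6  s5 
 * s6   s2  s7 
 * s7   s8  s7 
 * s8   s2  s8 
(> = start, * = accepting)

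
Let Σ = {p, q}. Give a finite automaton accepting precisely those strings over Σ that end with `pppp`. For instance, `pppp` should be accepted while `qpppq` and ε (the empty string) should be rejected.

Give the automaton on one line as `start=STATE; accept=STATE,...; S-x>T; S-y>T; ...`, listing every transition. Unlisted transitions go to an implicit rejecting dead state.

Let each state record the length of the longest suffix of the input read so far that is also a prefix of `pppp`. B means the last symbol is `p`; C means the last 2 symbols are `pp`; D means the last 3 symbols are `ppp`; E means the last 4 symbols are `pppp`. Accept only at E, where the string currently ends in `pppp`.
       p  q 
>  A   B  A 
   B   C  A 
   C   D  A 
   D   E  A 
 * E   E  A 
(> = start, * = accepting)

start=A; accept=E; A-p>B; A-q>A; B-p>C; B-q>A; C-p>D; C-q>A; D-p>E; D-q>A; E-p>E; E-q>A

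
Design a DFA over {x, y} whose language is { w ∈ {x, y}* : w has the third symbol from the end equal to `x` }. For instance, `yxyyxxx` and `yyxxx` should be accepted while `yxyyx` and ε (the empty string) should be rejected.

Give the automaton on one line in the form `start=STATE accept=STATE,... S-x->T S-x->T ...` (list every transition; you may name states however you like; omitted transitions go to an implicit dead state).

A DFA must remember the last 3 symbols (since which symbol is third-to-last isn't known until the input ends). Use one state per possible window of the last ≤3 symbols; accept from those whose window starts with `x`.
With 15 states:
          x    y  
>  s0     s1   s2 
   s1     s3   s4 
   s2     s5   s6 
   s3     s7   s8 
   s4     s9  s10 
   s5    s11  s12 
   s6    s13  s14 
 * s7     s7   s8 
 * s8     s9  s10 
 * s9    s11  s12 
 * s10   s13  s14 
   s11    s7   s8 
   s12    s9  s10 
   s13   s11  s12 
   s14   s13  s14 
(> = start, * = accepting)

start=s0 accept=s7,s8,s9,s10 s0-x->s1 s0-y->s2 s1-x->s3 s1-y->s4 s2-x->s5 s2-y->s6 s3-x->s7 s3-y->s8 s4-x->s9 s4-y->s10 s5-x->s11 s5-y->s12 s6-x->s13 s6-y->s14 s7-x->s7 s7-y->s8 s8-x->s9 s8-y->s10 s9-x->s11 s9-y->s12 s10-x->s13 s10-y->s14 s11-x->s7 s11-y->s8 s12-x->s9 s12-y->s10 s13-x->s11 s13-y->s12 s14-x->s13 s14-y->s14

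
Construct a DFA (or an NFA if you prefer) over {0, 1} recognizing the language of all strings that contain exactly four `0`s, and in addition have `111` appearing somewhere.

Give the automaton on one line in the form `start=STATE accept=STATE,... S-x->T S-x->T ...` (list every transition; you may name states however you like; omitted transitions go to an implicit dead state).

Run two small machines in parallel and take their product. The first has 6 states tracking the count of `0`s, saturating at 5; the second has 4 states tracking whether and how much of `111` has been seen. A product state is a pair (one from each), accepting exactly when both do. Minimizing collapses redundant product states.
21 states suffice.
          0    1  
>  s0     s1   s2 
   s1     s3   s4 
   s2     s1   s5 
   s3     s6   s7 
   s4     s3   s8 
   s5     s1   s9 
   s6    s10  s11 
   s7     s6  s12 
   s8     s3  s13 
   s9    s13   s9 
   s10   s14  s15 
   s11   s10  s16 
   s12    s6  s17 
   s13   s17  s13 
   s14   s14  s14 
   s15   s14  s18 
   s16   s10  s19 
   s17   s19  s17 
   s18   s14  s20 
   s19   s20  s19 
 * s20   s14  s20 
(> = start, * = accepting)

start=s0 accept=s20 s0-0->s1 s0-1->s2 s1-0->s3 s1-1->s4 s2-0->s1 s2-1->s5 s3-0->s6 s3-1->s7 s4-0->s3 s4-1->s8 s5-0->s1 s5-1->s9 s6-0->s10 s6-1->s11 s7-0->s6 s7-1->s12 s8-0->s3 s8-1->s13 s9-0->s13 s9-1->s9 s10-0->s14 s10-1->s15 s11-0->s10 s11-1->s16 s12-0->s6 s12-1->s17 s13-0->s17 s13-1->s13 s14-0->s14 s14-1->s14 s15-0->s14 s15-1->s18 s16-0->s10 s16-1->s19 s17-0->s19 s17-1->s17 s18-0->s14 s18-1->s20 s19-0->s20 s19-1->s19 s20-0->s14 s20-1->s20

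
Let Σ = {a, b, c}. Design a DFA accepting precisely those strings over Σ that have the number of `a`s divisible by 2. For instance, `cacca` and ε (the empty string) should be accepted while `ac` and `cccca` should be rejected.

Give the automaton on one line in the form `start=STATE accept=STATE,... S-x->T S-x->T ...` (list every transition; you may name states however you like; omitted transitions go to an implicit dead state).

start=q0 accept=q0 q0-a->q1 q0-b->q0 q0-c->q0 q1-a->q0 q1-b->q1 q1-c->q1

The only thing that matters is how many `a`s have appeared, reduced mod 2. Use one state per residue: q0 for 0, …, q1 for 1. Reading `a` moves to the next residue; anything else stays put. q0 is accepting.
A 2-state machine:
        a   b   c  
>* q0   q1  q0  q0 
   q1   q0  q1  q1 
(> = start, * = accepting)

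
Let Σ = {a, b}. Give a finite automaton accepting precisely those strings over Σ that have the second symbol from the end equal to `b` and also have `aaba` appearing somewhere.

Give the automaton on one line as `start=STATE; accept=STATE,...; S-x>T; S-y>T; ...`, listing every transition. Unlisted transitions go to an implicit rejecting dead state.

start=q0; accept=q4,q7; q0-a>q1; q0-b>q0; q1-a>q2; q1-b>q0; q2-a>q2; q2-b>q3; q3-a>q4; q3-b>q0; q4-a>q5; q4-b>q6; q5-a>q5; q5-b>q6; q6-a>q4; q6-b>q7; q7-a>q4; q7-b>q7

Run two small machines in parallel and take their product. One (7 states) tracks the last 2 symbols read; the other (5 states) tracks whether and how much of `aaba` has been seen. Each combined state is a pair, one component from each; accept when both components accept. Equivalent product states are then merged.
8 states suffice.
        a   b  
>  q0   q1  q0 
   q1   q2  q0 
   q2   q2  q3 
   q3   q4  q0 
 * q4   q5  q6 
   q5   q5  q6 
   q6   q4  q7 
 * q7   q4  q7 
(> = start, * = accepting)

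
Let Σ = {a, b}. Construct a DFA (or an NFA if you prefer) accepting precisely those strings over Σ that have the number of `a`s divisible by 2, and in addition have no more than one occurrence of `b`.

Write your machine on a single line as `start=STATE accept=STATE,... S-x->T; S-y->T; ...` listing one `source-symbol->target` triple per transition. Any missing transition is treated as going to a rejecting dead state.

Run two small machines in parallel and take their product. One (2 states) tracks the count of `a`s modulo 2; the other (3 states) tracks the count of `b`s, saturating at 2. Each combined state is a pair, one component from each; accept when both components accept.
        a   b  
>* q0   q1  q2 
   q1   q0  q3 
 * q2   q3  q4 
   q3   q2  q5 
   q4   q5  q4 
   q5   q4  q5 
(> = start, * = accepting)

start=q0; accept=q0,q2; q0-a->q1; q0-b->q2; q1-a->q0; q1-b->q3; q2-a->q3; q2-b->q4; q3-a->q2; q3-b->q5; q4-a->q5; q4-b->q4; q5-a->q4; q5-b->q5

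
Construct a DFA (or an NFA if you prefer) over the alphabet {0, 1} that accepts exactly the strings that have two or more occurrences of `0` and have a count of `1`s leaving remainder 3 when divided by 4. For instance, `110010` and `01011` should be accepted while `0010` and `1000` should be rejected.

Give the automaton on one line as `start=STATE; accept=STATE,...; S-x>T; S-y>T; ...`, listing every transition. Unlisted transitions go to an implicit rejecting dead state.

start=S0; accept=S11; S0-0>S1; S0-1>S2; S1-0>S3; S1-1>S4; S2-0>S4; S2-1>S5; S3-0>S3; S3-1>S6; S4-0>S6; S4-1>S7; S5-0>S7; S5-1>S8; S6-0>S6; S6-1>S9; S7-0>S9; S7-1>S10; S8-0>S10; S8-1>S0; S9-0>S9; S9-1>S11; S10-0>S11; S10-1>S1; S11-0>S11; S11-1>S3

Build one automaton per condition and run them in lockstep. One (4 states) tracks the count of `0`s, saturating at 3; the other (4 states) tracks the count of `1`s modulo 4. Each combined state is a pair, one component from each; accept when both components accept. Equivalent product states are then merged.
12 states suffice.
          0    1  
>  S0     S1   S2 
   S1     S3   S4 
   S2     S4   S5 
   S3     S3   S6 
   S4     S6   S7 
   S5     S7   S8 
   S6     S6   S9 
   S7     S9  S10 
   S8    S10   S0 
   S9     S9  S11 
   S10   S11   S1 
 * S11   S11   S3 
(> = start, * = accepting)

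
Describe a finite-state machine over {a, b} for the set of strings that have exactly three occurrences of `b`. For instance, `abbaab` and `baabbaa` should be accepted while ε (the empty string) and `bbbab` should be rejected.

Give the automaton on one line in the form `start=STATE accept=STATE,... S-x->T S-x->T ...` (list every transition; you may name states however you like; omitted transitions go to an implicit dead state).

Count `b`s, saturating at 4: states S0 through S3 mean 0 through 3 `b`s seen; S4 means more than 3. Each `b` increments (capped at S4); other symbols loop. Accept from {S3}.
With 5 states:
        a   b  
>  S0   S0  S1 
   S1   S1  S2 
   S2   S2  S3 
 * S3   S3  S4 
   S4   S4  S4 
(> = start, * = accepting)

start=S0 accept=S3 S0-a->S0 S0-b->S1 S1-a->S1 S1-b->S2 S2-a->S2 S2-b->S3 S3-a->S3 S3-b->S4 S4-a->S4 S4-b->S4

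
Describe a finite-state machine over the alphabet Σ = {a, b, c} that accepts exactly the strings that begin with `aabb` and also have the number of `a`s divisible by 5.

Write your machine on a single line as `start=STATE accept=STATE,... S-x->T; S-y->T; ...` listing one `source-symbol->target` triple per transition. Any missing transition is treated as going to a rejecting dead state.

Run two small machines in parallel and take their product. One (6 states) tracks whether the input so far still matches the prefix `aabb`; the other (5 states) tracks the count of `a`s modulo 5. Each combined state is a pair, one component from each; accept when both components accept. Equivalent product states are then merged.
A 10-state machine:
        a   b   c  
>  S0   S1  S2  S2 
   S1   S3  S2  S2 
   S2   S2  S2  S2 
   S3   S2  S4  S2 
   S4   S2  S5  S2 
   S5   S6  S5  S5 
   S6   S7  S6  S6 
   S7   S8  S7  S7 
 * S8   S9  S8  S8 
   S9   S5  S9  S9 
(> = start, * = accepting)

start=S0; accept=S8; S0-a->S1; S0-b->S2; S0-c->S2; S1-a->S3; S1-b->S2; S1-c->S2; S2-a->S2; S2-b->S2; S2-c->S2; S3-a->S2; S3-b->S4; S3-c->S2; S4-a->S2; S4-b->S5; S4-c->S2; S5-a->S6; S5-b->S5; S5-c->S5; S6-a->S7; S6-b->S6; S6-c->S6; S7-a->S8; S7-b->S7; S7-c->S7; S8-a->S9; S8-b->S8; S8-c->S8; S9-a->S5; S9-b->S9; S9-c->S9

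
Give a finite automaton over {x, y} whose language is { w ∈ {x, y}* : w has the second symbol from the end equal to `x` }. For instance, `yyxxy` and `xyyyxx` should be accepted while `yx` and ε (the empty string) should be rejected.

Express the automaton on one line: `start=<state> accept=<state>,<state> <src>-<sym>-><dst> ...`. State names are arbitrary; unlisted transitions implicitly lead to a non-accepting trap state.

start=q0 accept=q3,q4 q0-x->q1 q0-y->q2 q1-x->q3 q1-y->q4 q2-x->q5 q2-y->q6 q3-x->q3 q3-y->q4 q4-x->q5 q4-y->q6 q5-x->q3 q5-y->q4 q6-x->q5 q6-y->q6

Because acceptance depends on a position counted from the end, the machine has to buffer the most recent 2 symbols. Make each state the string of the last up-to-2 symbols read; on input `x` shift the window left and append `x`. Accept when the buffered window has length 2 and begins with `x`.
A 7-state machine:
        x   y  
>  q0   q1  q2 
   q1   q3  q4 
   q2   q5  q6 
 * q3   q3  q4 
 * q4   q5  q6 
   q5   q3  q4 
   q6   q5  q6 
(> = start, * = accepting)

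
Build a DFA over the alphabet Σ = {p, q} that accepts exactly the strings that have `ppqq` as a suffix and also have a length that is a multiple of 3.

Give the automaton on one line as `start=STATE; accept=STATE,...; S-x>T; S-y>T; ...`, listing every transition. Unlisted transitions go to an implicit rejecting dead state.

Run two small machines in parallel and take their product. One (5 states) tracks how much of the suffix `ppqq` has currently been matched; the other (3 states) tracks the input length modulo 3. Each combined state is a pair, one component from each; accept when both components accept. Equivalent product states are then merged.
With 7 states:
        p   q  
>  S0   S1  S1 
   S1   S2  S2 
   S2   S3  S0 
   S3   S4  S1 
   S4   S2  S5 
   S5   S3  S6 
 * S6   S1  S1 
(> = start, * = accepting)

start=S0; accept=S6; S0-p>S1; S0-q>S1; S1-p>S2; S1-q>S2; S2-p>S3; S2-q>S0; S3-p>S4; S3-q>S1; S4-p>S2; S4-q>S5; S5-p>S3; S5-q>S6; S6-p>S1; S6-q>S1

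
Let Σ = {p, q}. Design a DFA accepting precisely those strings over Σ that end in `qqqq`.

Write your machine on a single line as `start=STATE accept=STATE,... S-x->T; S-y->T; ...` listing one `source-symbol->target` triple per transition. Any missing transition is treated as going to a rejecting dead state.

start=S0; accept=S4; S0-p->S0; S0-q->S1; S1-p->S0; S1-q->S2; S2-p->S0; S2-q->S3; S3-p->S0; S3-q->S4; S4-p->S0; S4-q->S4

Remember how much of `qqqq` the current input suffix matches. State S0 means no match yet; S1 means the last symbol is `q`; S2 means the last 2 symbols are `qq`; S3 means the last 3 symbols are `qqq`; S4 means the last 4 symbols are `qqqq`. Only S4 accepts. On a mismatch, fall back to the longest proper suffix that is still a prefix of `qqqq`.
5 states suffice.
        p   q  
>  S0   S0  S1 
   S1   S0  S2 
   S2   S0  S3 
   S3   S0  S4 
 * S4   S0  S4 
(> = start, * = accepting)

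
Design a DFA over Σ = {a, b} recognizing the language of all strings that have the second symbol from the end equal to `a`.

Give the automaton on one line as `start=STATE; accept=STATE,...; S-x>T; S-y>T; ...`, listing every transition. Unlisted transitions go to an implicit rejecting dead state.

start=s0; accept=s3,s4; s0-a>s1; s0-b>s2; s1-a>s3; s1-b>s4; s2-a>s5; s2-b>s6; s3-a>s3; s3-b>s4; s4-a>s5; s4-b>s6; s5-a>s3; s5-b>s4; s6-a>s5; s6-b>s6

A DFA must remember the last 2 symbols (since which symbol is second-to-last isn't known until the input ends). Use one state per possible window of the last ≤2 symbols; accept from those whose window starts with `a`.
With 7 states:
        a   b  
>  s0   s1  s2 
   s1   s3  s4 
   s2   s5  s6 
 * s3   s3  s4 
 * s4   s5  s6 
   s5   s3  s4 
   s6   s5  s6 
(> = start, * = accepting)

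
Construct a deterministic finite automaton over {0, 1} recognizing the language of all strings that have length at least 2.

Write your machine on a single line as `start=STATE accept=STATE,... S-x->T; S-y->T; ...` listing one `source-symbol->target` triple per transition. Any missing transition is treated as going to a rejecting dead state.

Count input length up to 3: every symbol moves from q0 toward q3, which means 'more than 2' and absorbs. Accept from {q2, q3}.
4 states suffice.
        0   1  
>  q0   q1  q1 
   q1   q2  q2 
 * q2   q3  q3 
 * q3   q3  q3 
(> = start, * = accepting)

start=q0; accept=q2,q3; q0-0->q1; q0-1->q1; q1-0->q2; q1-1->q2; q2-0->q3; q2-1->q3; q3-0->q3; q3-1->q3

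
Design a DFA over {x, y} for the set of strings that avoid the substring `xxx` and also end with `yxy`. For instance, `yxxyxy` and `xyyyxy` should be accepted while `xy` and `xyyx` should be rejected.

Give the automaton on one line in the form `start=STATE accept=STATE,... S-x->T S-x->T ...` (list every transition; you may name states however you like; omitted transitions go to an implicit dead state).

start=q0 accept=q6 q0-x->q1 q0-y->q2 q1-x->q3 q1-y->q2 q2-x->q4 q2-y->q2 q3-x->q5 q3-y->q2 q4-x->q3 q4-y->q6 q5-x->q5 q5-y->q5 q6-x->q4 q6-y->q2

Build one automaton per condition and run them in lockstep. The first has 4 states tracking partial matches of the forbidden pattern `xxx`; the second has 4 states tracking how much of the suffix `yxy` has currently been matched. A product state is a pair (one from each), accepting exactly when both do. After merging equivalent states the machine shrinks.
A 7-state machine:
        x   y  
>  q0   q1  q2 
   q1   q3  q2 
   q2   q4  q2 
   q3   q5  q2 
   q4   q3  q6 
   q5   q5  q5 
 * q6   q4  q2 
(> = start, * = accepting)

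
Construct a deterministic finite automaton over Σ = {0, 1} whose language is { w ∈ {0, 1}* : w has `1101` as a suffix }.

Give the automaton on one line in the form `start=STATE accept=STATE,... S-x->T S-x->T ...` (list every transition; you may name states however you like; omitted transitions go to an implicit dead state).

Let each state record the length of the longest suffix of the input read so far that is also a prefix of `1101`. s1 means the last symbol is `1`; s2 means the last 2 symbols are `11`; s3 means the last 3 symbols are `110`; s4 means the last 4 symbols are `1101`. Accept only at s4, where the string currently ends in `1101`.
        0   1  
>  s0   s0  s1 
   s1   s0  s2 
   s2   s3  s2 
   s3   s0  s4 
 * s4   s0  s2 
(> = start, * = accepting)

start=s0 accept=s4 s0-0->s0 s0-1->s1 s1-0->s0 s1-1->s2 s2-0->s3 s2-1->s2 s3-0->s0 s3-1->s4 s4-0->s0 s4-1->s2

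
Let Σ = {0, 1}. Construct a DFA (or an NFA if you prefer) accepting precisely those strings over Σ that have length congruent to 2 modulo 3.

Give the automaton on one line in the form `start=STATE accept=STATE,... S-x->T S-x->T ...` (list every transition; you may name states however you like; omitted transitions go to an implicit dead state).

Count input length modulo 3: every symbol advances one step around the cycle S0 → S1 → S2 → S0. Accept at S2.
        0   1  
>  S0   S1  S1 
   S1   S2  S2 
 * S2   S0  S0 
(> = start, * = accepting)

start=S0 accept=S2 S0-0->S1 S0-1->S1 S1-0->S2 S1-1->S2 S2-0->S0 S2-1->S0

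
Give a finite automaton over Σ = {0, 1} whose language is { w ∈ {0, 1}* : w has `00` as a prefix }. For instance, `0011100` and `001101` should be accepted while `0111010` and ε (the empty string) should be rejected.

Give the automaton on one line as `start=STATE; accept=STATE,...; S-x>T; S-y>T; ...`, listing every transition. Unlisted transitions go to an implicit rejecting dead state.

start=A; accept=C; A-0>B; A-1>D; B-0>C; B-1>D; C-0>C; C-1>C; D-0>D; D-1>D

Walk along `00` while the input agrees: from A take `0` to B, and so on. Any deviation drops to the rejecting sink D. Once C is reached the prefix is confirmed and every continuation is accepted.
With 4 states:
       0  1 
>  A   B  D 
   B   C  D 
 * C   C  C 
   D   D  D 
(> = start, * = accepting)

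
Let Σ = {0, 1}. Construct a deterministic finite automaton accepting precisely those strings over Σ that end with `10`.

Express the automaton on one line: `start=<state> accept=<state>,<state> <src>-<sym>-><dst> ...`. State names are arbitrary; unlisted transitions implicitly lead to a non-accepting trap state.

Let each state record the length of the longest suffix of the input read so far that is also a prefix of `10`. B means the last symbol is `1`; C means the last 2 symbols are `10`. Accept only at C, where the string currently ends in `10`.
A 3-state machine:
       0  1 
>  A   A  B 
   B   C  B 
 * C   A  B 
(> = start, * = accepting)

start=A accept=C A-0->A A-1->B B-0->C B-1->B C-0->A C-1->B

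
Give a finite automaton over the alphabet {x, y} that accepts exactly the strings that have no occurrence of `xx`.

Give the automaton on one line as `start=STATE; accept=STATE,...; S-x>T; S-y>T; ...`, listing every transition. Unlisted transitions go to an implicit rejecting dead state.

Track partial matches of the forbidden pattern `xx`. State q2 is a dead state reached once `xx` has occurred; every other state accepts. q0 means no part of `xx` is currently matched.
A 3-state machine:
        x   y  
>* q0   q1  q0 
 * q1   q2  q0 
   q2   q2  q2 
(> = start, * = accepting)

start=q0; accept=q0,q1; q0-x>q1; q0-y>q0; q1-x>q2; q1-y>q0; q2-x>q2; q2-y>q2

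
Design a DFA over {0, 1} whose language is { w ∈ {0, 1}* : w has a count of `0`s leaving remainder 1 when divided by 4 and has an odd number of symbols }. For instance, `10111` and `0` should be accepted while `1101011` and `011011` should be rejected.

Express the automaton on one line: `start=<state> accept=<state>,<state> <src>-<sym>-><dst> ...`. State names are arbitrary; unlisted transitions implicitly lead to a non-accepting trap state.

start=q0 accept=q1 q0-0->q1 q0-1->q2 q1-0->q3 q1-1->q4 q2-0->q4 q2-1->q0 q3-0->q5 q3-1->q6 q4-0->q6 q4-1->q1 q5-0->q0 q5-1->q7 q6-0->q7 q6-1->q3 q7-0->q2 q7-1->q5

Handle the two conditions separately and then intersect. One (4 states) tracks the count of `0`s modulo 4; the other (2 states) tracks the input length modulo 2. Each combined state is a pair, one component from each; accept when both components accept.
8 states suffice.
        0   1  
>  q0   q1  q2 
 * q1   q3  q4 
   q2   q4  q0 
   q3   q5  q6 
   q4   q6  q1 
   q5   q0  q7 
   q6   q7  q3 
   q7   q2  q5 
(> = start, * = accepting)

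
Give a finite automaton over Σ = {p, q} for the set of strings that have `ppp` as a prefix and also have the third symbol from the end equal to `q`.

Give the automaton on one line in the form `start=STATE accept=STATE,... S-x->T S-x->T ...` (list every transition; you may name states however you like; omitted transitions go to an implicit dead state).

start=s0 accept=s19,s20,s21,s22 s0-p->s1 s0-q->s2 s1-p->s3 s1-q->s4 s2-p->s5 s2-q->s6 s3-p->s7 s3-q->s8 s4-p->s9 s4-q->s10 s5-p->s11 s5-q->s12 s6-p->s13 s6-q->s14 s7-p->s7 s7-q->s15 s8-p->s9 s8-q->s10 s9-p->s11 s9-q->s12 s10-p->s13 s10-q->s14 s11-p->s16 s11-q->s8 s12-p->s9 s12-q->s10 s13-p->s11 s13-q->s12 s14-p->s13 s14-q->s14 s15-p->s17 s15-q->s18 s16-p->s16 s16-q->s8 s17-p->s19 s17-q->s20 s18-p->s21 s18-q->s22 s19-p->s7 s19-q->s15 s20-p->s17 s20-q->s18 s21-p->s19 s21-q->s20 s22-p->s21 s22-q->s22

Handle the two conditions separately and then intersect. One (5 states) tracks whether the input so far still matches the prefix `ppp`; the other (15 states) tracks the last 3 symbols read. Each combined state is a pair, one component from each; accept when both components accept.
With 23 states:
          p    q  
>  s0     s1   s2 
   s1     s3   s4 
   s2     s5   s6 
   s3     s7   s8 
   s4     s9  s10 
   s5    s11  s12 
   s6    s13  s14 
   s7     s7  s15 
   s8     s9  s10 
   s9    s11  s12 
   s10   s13  s14 
   s11   s16   s8 
   s12    s9  s10 
   s13   s11  s12 
   s14   s13  s14 
   s15   s17  s18 
   s16   s16   s8 
   s17   s19  s20 
   s18   s21  s22 
 * s19    s7  s15 
 * s20   s17  s18 
 * s21   s19  s20 
 * s22   s21  s22 
(> = start, * = accepting)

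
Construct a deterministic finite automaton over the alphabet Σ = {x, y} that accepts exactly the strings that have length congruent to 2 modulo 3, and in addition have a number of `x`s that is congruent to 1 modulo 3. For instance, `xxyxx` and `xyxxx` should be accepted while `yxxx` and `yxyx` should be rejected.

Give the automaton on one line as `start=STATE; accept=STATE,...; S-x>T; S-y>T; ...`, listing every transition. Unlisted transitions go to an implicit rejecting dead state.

Handle the two conditions separately and then intersect. The first has 3 states tracking the input length modulo 3; the second has 3 states tracking the count of `x`s modulo 3. A product state is a pair (one from each), accepting exactly when both do.
        x   y  
>  q0   q1  q2 
   q1   q3  q4 
   q2   q4  q5 
   q3   q0  q6 
 * q4   q6  q7 
   q5   q7  q0 
   q6   q2  q8 
   q7   q8  q1 
   q8   q5  q3 
(> = start, * = accepting)

start=q0; accept=q4; q0-x>q1; q0-y>q2; q1-x>q3; q1-y>q4; q2-x>q4; q2-y>q5; q3-x>q0; q3-y>q6; q4-x>q6; q4-y>q7; q5-x>q7; q5-y>q0; q6-x>q2; q6-y>q8; q7-x>q8; q7-y>q1; q8-x>q5; q8-y>q3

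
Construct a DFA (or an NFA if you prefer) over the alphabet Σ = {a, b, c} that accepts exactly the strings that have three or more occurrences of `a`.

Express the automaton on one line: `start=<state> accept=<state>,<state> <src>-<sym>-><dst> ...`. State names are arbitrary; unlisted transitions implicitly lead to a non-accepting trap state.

start=s0 accept=s3,s4 s0-a->s1 s0-b->s0 s0-c->s0 s1-a->s2 s1-b->s1 s1-c->s1 s2-a->s3 s2-b->s2 s2-c->s2 s3-a->s4 s3-b->s3 s3-c->s3 s4-a->s4 s4-b->s4 s4-c->s4

Count `a`s, saturating at 4: states s0 through s3 mean 0 through 3 `a`s seen; s4 means more than 3. Each `a` increments (capped at s4); other symbols loop. Accept from {s3, s4}.
A 5-state machine:
        a   b   c  
>  s0   s1  s0  s0 
   s1   s2  s1  s1 
   s2   s3  s2  s2 
 * s3   s4  s3  s3 
 * s4   s4  s4  s4 
(> = start, * = accepting)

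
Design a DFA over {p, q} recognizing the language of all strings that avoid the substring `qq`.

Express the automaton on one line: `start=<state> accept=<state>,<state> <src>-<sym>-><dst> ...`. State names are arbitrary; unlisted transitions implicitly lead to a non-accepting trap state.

Track partial matches of the forbidden pattern `qq`. State S2 is a dead state reached once `qq` has occurred; every other state accepts. S0 means no part of `qq` is currently matched.
        p   q  
>* S0   S0  S1 
 * S1   S0  S2 
   S2   S2  S2 
(> = start, * = accepting)

start=S0 accept=S0,S1 S0-p->S0 S0-q->S1 S1-p->S0 S1-q->S2 S2-p->S2 S2-q->S2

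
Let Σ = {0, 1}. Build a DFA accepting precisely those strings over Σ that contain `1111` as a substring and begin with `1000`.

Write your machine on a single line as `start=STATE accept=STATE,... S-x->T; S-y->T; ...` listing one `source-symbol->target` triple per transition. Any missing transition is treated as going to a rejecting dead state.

start=q0; accept=q13; q0-0->q1; q0-1->q2; q1-0->q1; q1-1->q3; q2-0->q4; q2-1->q5; q3-0->q1; q3-1->q5; q4-0->q6; q4-1->q3; q5-0->q1; q5-1->q7; q6-0->q8; q6-1->q3; q7-0->q1; q7-1->q9; q8-0->q8; q8-1->q10; q9-0->q9; q9-1->q9; q10-0->q8; q10-1->q11; q11-0->q8; q11-1->q12; q12-0->q8; q12-1->q13; q13-0->q13; q13-1->q13

Run two small machines in parallel and take their product. The first has 5 states tracking whether and how much of `1111` has been seen; the second has 6 states tracking whether the input so far still matches the prefix `1000`. A product state is a pair (one from each), accepting exactly when both do.
          0    1  
>  q0     q1   q2 
   q1     q1   q3 
   q2     q4   q5 
   q3     q1   q5 
   q4     q6   q3 
   q5     q1   q7 
   q6     q8   q3 
   q7     q1   q9 
   q8     q8  q10 
   q9     q9   q9 
   q10    q8  q11 
   q11    q8  q12 
   q12    q8  q13 
 * q13   q13  q13 
(> = start, * = accepting)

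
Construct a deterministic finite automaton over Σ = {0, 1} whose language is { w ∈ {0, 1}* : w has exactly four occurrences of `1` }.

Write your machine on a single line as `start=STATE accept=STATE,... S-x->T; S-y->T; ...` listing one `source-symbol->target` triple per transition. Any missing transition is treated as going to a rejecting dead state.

start=q0; accept=q4; q0-0->q0; q0-1->q1; q1-0->q1; q1-1->q2; q2-0->q2; q2-1->q3; q3-0->q3; q3-1->q4; q4-0->q4; q4-1->q5; q5-0->q5; q5-1->q5

Count `1`s, saturating at 5: states q0 through q4 mean 0 through 4 `1`s seen; q5 means more than 4. Each `1` increments (capped at q5); other symbols loop. Accept from {q4}.
With 6 states:
        0   1  
>  q0   q0  q1 
   q1   q1  q2 
   q2   q2  q3 
   q3   q3  q4 
 * q4   q4  q5 
   q5   q5  q5 
(> = start, * = accepting)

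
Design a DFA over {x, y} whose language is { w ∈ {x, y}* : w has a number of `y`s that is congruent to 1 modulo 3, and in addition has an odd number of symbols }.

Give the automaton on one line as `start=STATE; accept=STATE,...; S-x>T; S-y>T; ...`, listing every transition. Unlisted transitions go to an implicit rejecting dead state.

Run two small machines in parallel and take their product. The first has 3 states tracking the count of `y`s modulo 3; the second has 2 states tracking the input length modulo 2. A product state is a pair (one from each), accepting exactly when both do.
With 6 states:
        x   y  
>  q0   q1  q2 
   q1   q0  q3 
 * q2   q3  q4 
   q3   q2  q5 
   q4   q5  q1 
   q5   q4  q0 
(> = start, * = accepting)

start=q0; accept=q2; q0-x>q1; q0-y>q2; q1-x>q0; q1-y>q3; q2-x>q3; q2-y>q4; q3-x>q2; q3-y>q5; q4-x>q5; q4-y>q1; q5-x>q4; q5-y>q0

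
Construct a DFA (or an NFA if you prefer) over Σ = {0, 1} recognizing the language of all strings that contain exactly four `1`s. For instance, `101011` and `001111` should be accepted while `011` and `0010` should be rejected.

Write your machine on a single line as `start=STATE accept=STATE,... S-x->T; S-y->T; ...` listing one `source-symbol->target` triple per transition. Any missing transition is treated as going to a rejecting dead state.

Count `1`s, saturating at 5: states q0 through q4 mean 0 through 4 `1`s seen; q5 means more than 4. Each `1` increments (capped at q5); other symbols loop. Accept from {q4}.
A 6-state machine:
        0   1  
>  q0   q0  q1 
   q1   q1  q2 
   q2   q2  q3 
   q3   q3  q4 
 * q4   q4  q5 
   q5   q5  q5 
(> = start, * = accepting)

start=q0; accept=q4; q0-0->q0; q0-1->q1; q1-0->q1; q1-1->q2; q2-0->q2; q2-1->q3; q3-0->q3; q3-1->q4; q4-0->q4; q4-1->q5; q5-0->q5; q5-1->q5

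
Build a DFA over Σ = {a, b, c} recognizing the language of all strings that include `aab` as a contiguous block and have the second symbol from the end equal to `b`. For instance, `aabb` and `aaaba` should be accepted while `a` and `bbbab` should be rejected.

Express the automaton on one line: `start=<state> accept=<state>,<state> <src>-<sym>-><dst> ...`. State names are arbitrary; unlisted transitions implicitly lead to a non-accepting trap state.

start=S0 accept=S14,S15,S16 S0-a->S1 S0-b->S2 S0-c->S3 S1-a->S4 S1-b->S5 S1-c->S6 S2-a->S7 S2-b->S8 S2-c->S9 S3-a->S10 S3-b->S11 S3-c->S12 S4-a->S4 S4-b->S13 S4-c->S6 S5-a->S7 S5-b->S8 S5-c->S9 S6-a->S10 S6-b->S11 S6-c->S12 S7-a->S4 S7-b->S5 S7-c->S6 S8-a->S7 S8-b->S8 S8-c->S9 S9-a->S10 S9-b->S11 S9-c->S12 S10-a->S4 S10-b->S5 S10-c->S6 S11-a->S7 S11-b->S8 S11-c->S9 S12-a->S10 S12-b->S11 S12-c->S12 S13-a->S14 S13-b->S15 S13-c->S16 S14-a->S17 S14-b->S13 S14-c->S18 S15-a->S14 S15-b->S15 S15-c->S16 S16-a->S19 S16-b->S20 S16-c->S21 S17-a->S17 S17-b->S13 S17-c->S18 S18-a->S19 S18-b->S20 S18-c->S21 S19-a->S17 S19-b->S13 S19-c->S18 S20-a->S14 S20-b->S15 S20-c->S16 S21-a->S19 S21-b->S20 S21-c->S21

Handle the two conditions separately and then intersect. One (4 states) tracks whether and how much of `aab` has been seen; the other (13 states) tracks the last 2 symbols read. Each combined state is a pair, one component from each; accept when both components accept.
          a    b    c  
>  S0     S1   S2   S3 
   S1     S4   S5   S6 
   S2     S7   S8   S9 
   S3    S10  S11  S12 
   S4     S4  S13   S6 
   S5     S7   S8   S9 
   S6    S10  S11  S12 
   S7     S4   S5   S6 
   S8     S7   S8   S9 
   S9    S10  S11  S12 
   S10    S4   S5   S6 
   S11    S7   S8   S9 
   S12   S10  S11  S12 
   S13   S14  S15  S16 
 * S14   S17  S13  S18 
 * S15   S14  S15  S16 
 * S16   S19  S20  S21 
   S17   S17  S13  S18 
   S18   S19  S20  S21 
   S19   S17  S13  S18 
   S20   S14  S15  S16 
   S21   S19  S20  S21 
(> = start, * = accepting)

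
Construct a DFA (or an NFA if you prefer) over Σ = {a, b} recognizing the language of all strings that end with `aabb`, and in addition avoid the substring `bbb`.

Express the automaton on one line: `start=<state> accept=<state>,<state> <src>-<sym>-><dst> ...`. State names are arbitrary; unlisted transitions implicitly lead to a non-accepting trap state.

Handle the two conditions separately and then intersect. The first has 5 states tracking how much of the suffix `aabb` has currently been matched; the second has 4 states tracking partial matches of the forbidden pattern `bbb`. A product state is a pair (one from each), accepting exactly when both do.
12 states suffice.
          a    b  
>  S0     S1   S2 
   S1     S3   S2 
   S2     S1   S4 
   S3     S3   S5 
   S4     S1   S6 
   S5     S1   S7 
   S6     S8   S6 
 * S7     S1   S6 
   S8     S9   S6 
   S9     S9  S10 
   S10    S8  S11 
   S11    S8   S6 
(> = start, * = accepting)

start=S0 accept=S7 S0-a->S1 S0-b->S2 S1-a->S3 S1-b->S2 S2-a->S1 S2-b->S4 S3-a->S3 S3-b->S5 S4-a->S1 S4-b->S6 S5-a->S1 S5-b->S7 S6-a->S8 S6-b->S6 S7-a->S1 S7-b->S6 S8-a->S9 S8-b->S6 S9-a->S9 S9-b->S10 S10-a->S8 S10-b->S11 S11-a->S8 S11-b->S6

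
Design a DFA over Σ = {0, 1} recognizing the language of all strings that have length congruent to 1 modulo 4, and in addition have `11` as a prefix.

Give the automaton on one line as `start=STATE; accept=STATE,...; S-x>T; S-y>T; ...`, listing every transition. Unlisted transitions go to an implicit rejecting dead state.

start=q0; accept=q6; q0-0>q1; q0-1>q2; q1-0>q1; q1-1>q1; q2-0>q1; q2-1>q3; q3-0>q4; q3-1>q4; q4-0>q5; q4-1>q5; q5-0>q6; q5-1>q6; q6-0>q3; q6-1>q3

Build one automaton per condition and run them in lockstep. The first has 4 states tracking the input length modulo 4; the second has 4 states tracking whether the input so far still matches the prefix `11`. A product state is a pair (one from each), accepting exactly when both do. After merging equivalent states the machine shrinks.
A 7-state machine:
        0   1  
>  q0   q1  q2 
   q1   q1  q1 
   q2   q1  q3 
   q3   q4  q4 
   q4   q5  q5 
   q5   q6  q6 
 * q6   q3  q3 
(> = start, * = accepting)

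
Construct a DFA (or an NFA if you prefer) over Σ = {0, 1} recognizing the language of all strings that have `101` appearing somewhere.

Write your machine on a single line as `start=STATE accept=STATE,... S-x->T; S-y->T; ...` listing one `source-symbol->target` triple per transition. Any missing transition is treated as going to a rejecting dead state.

States A..C record the length of the longest prefix of `101` that matches the current input suffix. Reaching D means `101` has been seen, and we stay there forever. Accept from D.
With 4 states:
       0  1 
>  A   A  B 
   B   C  B 
   C   A  D 
 * D   D  D 
(> = start, * = accepting)

start=A; accept=D; A-0->A; A-1->B; B-0->C; B-1->B; C-0->A; C-1->D; D-0->D; D-1->D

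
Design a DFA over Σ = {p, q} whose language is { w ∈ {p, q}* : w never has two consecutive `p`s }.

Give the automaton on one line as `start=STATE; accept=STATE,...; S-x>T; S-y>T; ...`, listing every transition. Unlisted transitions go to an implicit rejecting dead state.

This is the complement of 'contains `pp`'. Use the same substring-matching states — S0 through S2 holding how much of `pp` has just been matched — but flip the accepting set: everything except the trap S2 accepts.
3 states suffice.
        p   q  
>* S0   S1  S0 
 * S1   S2  S0 
   S2   S2  S2 
(> = start, * = accepting)

start=S0; accept=S0,S1; S0-p>S1; S0-q>S0; S1-p>S2; S1-q>S0; S2-p>S2; S2-q>S2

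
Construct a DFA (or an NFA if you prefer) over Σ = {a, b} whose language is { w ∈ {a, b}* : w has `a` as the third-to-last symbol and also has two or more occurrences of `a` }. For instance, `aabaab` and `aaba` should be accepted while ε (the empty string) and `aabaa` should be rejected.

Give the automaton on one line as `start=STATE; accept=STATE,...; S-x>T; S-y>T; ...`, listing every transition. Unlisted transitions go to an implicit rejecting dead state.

start=s0; accept=s4,s5,s6,s8; s0-a>s1; s0-b>s0; s1-a>s2; s1-b>s3; s2-a>s4; s2-b>s5; s3-a>s6; s3-b>s7; s4-a>s4; s4-b>s5; s5-a>s6; s5-b>s8; s6-a>s2; s6-b>s9; s7-a>s10; s7-b>s7; s8-a>s10; s8-b>s7; s9-a>s6; s9-b>s8; s10-a>s2; s10-b>s9

Build one automaton per condition and run them in lockstep. The first has 15 states tracking the last 3 symbols read; the second has 4 states tracking the count of `a`s, saturating at 3. A product state is a pair (one from each), accepting exactly when both do. Equivalent product states are then merged.
          a    b  
>  s0     s1   s0 
   s1     s2   s3 
   s2     s4   s5 
   s3     s6   s7 
 * s4     s4   s5 
 * s5     s6   s8 
 * s6     s2   s9 
   s7    s10   s7 
 * s8    s10   s7 
   s9     s6   s8 
   s10    s2   s9 
(> = start, * = accepting)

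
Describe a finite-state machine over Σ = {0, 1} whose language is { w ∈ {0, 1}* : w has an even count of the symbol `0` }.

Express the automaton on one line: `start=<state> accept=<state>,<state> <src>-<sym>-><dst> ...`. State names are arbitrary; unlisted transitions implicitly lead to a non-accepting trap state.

start=q0 accept=q0 q0-0->q1 q0-1->q0 q1-0->q0 q1-1->q1

The only thing that matters is how many `0`s have appeared, reduced mod 2. Use one state per residue: q0 for 0, …, q1 for 1. Reading `0` moves to the next residue; anything else stays put. q0 is accepting.
With 2 states:
        0   1  
>* q0   q1  q0 
   q1   q0  q1 
(> = start, * = accepting)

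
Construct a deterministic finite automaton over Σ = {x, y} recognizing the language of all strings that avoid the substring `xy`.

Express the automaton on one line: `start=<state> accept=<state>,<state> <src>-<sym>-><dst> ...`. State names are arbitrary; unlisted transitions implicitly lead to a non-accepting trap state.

This is the complement of 'contains `xy`'. Use the same substring-matching states — s0 through s2 holding how much of `xy` has just been matched — but flip the accepting set: everything except the trap s2 accepts.
A 3-state machine:
        x   y  
>* s0   s1  s0 
 * s1   s1  s2 
   s2   s2  s2 
(> = start, * = accepting)

start=s0 accept=s0,s1 s0-x->s1 s0-y->s0 s1-x->s1 s1-y->s2 s2-x->s2 s2-y->s2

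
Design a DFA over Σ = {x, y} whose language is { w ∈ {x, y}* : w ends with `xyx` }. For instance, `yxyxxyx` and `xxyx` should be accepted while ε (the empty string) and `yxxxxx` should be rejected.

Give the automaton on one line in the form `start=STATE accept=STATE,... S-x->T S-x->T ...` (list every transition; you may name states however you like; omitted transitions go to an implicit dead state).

start=A accept=D A-x->B A-y->A B-x->B B-y->C C-x->D C-y->A D-x->B D-y->C

Remember how much of `xyx` the current input suffix matches. State A means no match yet; B means the last symbol is `x`; C means the last 2 symbols are `xy`; D means the last 3 symbols are `xyx`. Only D accepts. On a mismatch, fall back to the longest proper suffix that is still a prefix of `xyx`.
With 4 states:
       x  y 
>  A   B  A 
   B   B  C 
   C   D  A 
 * D   B  C 
(> = start, * = accepting)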